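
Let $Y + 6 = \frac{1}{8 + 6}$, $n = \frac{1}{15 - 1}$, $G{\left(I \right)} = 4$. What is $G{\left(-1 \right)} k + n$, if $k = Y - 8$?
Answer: $- \frac{779}{14} \approx -55.643$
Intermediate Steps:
$n = \frac{1}{14} \approx 0.071429$
$Y = - \frac{83}{14}$ ($Y = -6 + \frac{1}{8 + 6} = -6 + \frac{1}{14} = - \frac{83}{14} \approx -5.9286$)
$k = - \frac{195}{14}$ ($k = - \frac{83}{14} - 8 = - \frac{195}{14} \approx -13.929$)
$G{\left(-1 \right)} k + n = 4 \left(- \frac{195}{14}\right) + \frac{1}{14} = - \frac{390}{7} + \frac{1}{14} = - \frac{779}{14}$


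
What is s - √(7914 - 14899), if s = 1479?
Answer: 1479 - I*√6985 ≈ 1479.0 - 83.576*I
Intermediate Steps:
s - √(7914 - 14899) = 1479 - √(7914 - 14899) = 1479 - √(-6985) = 1479 - I*√6985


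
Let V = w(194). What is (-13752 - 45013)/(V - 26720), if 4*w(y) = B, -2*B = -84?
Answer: 117530/53419 ≈ 2.2002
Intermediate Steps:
B = 42 (B = -½*(-84) = 42)
w(y) = 21/2 (w(y) = (¼)*42 = 21/2)
V = 21/2 ≈ 10.500
(-13752 - 45013)/(V - 26720) = (-13752 - 45013)/(21/2 - 26720) = -58765/(-53419/2) = -58765*(-2/53419) = 117530/53419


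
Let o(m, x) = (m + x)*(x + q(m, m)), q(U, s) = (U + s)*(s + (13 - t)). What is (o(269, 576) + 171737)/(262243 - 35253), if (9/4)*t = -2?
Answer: 1163363173/2042910 ≈ 569.46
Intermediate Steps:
t = -8/9 (t = (4/9)*(-2) = -8/9 ≈ -0.88889)
q(U, s) = (125/9 + s)*(U + s) (q(U, s) = (U + s)*(s + (13 - 1*(-8/9))) = (U + s)*(s + (13 + 8/9)) = (U + s)*(s + 125/9) = (U + s)*(125/9 + s) = (125/9 + s)*(U + s))
o(m, x) = (m + x)*(x + 2*m² + 250*m/9) (o(m, x) = (m + x)*(x + (m² + 125*m/9 + 125*m/9 + m*m)) = (m + x)*(x + (m² + 125*m/9 + 125*m/9 + m²)) = (m + x)*(x + (2*m² + 250*m/9)) = (m + x)*(x + 2*m² + 250*m/9))
(o(269, 576) + 171737)/(262243 - 35253) = ((576² + 2*269³ + (250/9)*269² + 2*576*269² + (259/9)*269*576) + 171737)/(262243 - 35253) = ((331776 + 2*19465109 + (250/9)*72361 + 2*576*72361 + 4458944) + 171737)/226990 = ((331776 + 38930218 + 18090250/9 + 83359872 + 4458944) + 171737)*(1/226990) = (1161817540/9 + 171737)*(1/226990) = (1163363173/9)*(1/226990) = 1163363173/2042910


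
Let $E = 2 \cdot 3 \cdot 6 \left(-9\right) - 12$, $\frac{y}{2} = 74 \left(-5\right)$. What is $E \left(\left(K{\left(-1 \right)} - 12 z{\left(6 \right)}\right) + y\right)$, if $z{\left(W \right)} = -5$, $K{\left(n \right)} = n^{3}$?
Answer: $228816$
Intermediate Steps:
$y = -740$ ($y = 2 \cdot 74 \left(-5\right) = 2 \left(-370\right) = -740$)
$E = -336$ ($E = 6 \cdot 6 \left(-9\right) - 12 = 36 \left(-9\right) - 12 = -324 - 12 = -336$)
$E \left(\left(K{\left(-1 \right)} - 12 z{\left(6 \right)}\right) + y\right) = - 336 \left(\left(\left(-1\right)^{3} - -60\right) - 740\right) = - 336 \left(\left(-1 + 60\right) - 740\right) = - 336 \left(59 - 740\right) = \left(-336\right) \left(-681\right) = 228816$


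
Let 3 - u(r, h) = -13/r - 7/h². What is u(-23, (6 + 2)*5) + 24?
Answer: 972961/36800 ≈ 26.439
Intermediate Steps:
u(r, h) = 3 + 7/h² + 13/r (u(r, h) = 3 - (-13/r - 7/h²) = 3 + (7/h² + 13/r) = 3 + 7/h² + 13/r)
u(-23, (6 + 2)*5) + 24 = (3 + 7/((6 + 2)*5)² + 13/(-23)) + 24 = (3 + 7/(8*5)² + 13*(-1/23)) + 24 = (3 + 7/40² - 13/23) + 24 = (3 + 7*(1/1600) - 13/23) + 24 = (3 + 7/1600 - 13/23) + 24 = 89761/36800 + 24 = 972961/36800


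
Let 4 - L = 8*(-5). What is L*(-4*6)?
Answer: -1056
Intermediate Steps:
L = 44 (L = 4 - 8*(-5) = 4 - 1*(-40) = 4 + 40 = 44)
L*(-4*6) = 44*(-4*6) = 44*(-24) = -1056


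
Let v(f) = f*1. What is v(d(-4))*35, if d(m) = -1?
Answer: -35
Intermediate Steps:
v(f) = f
v(d(-4))*35 = -1*35 = -35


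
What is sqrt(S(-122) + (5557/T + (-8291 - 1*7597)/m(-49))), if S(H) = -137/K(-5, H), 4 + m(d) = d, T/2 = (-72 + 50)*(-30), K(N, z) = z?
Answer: 7*sqrt(28350093491610)/2133780 ≈ 17.467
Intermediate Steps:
T = 1320 (T = 2*((-72 + 50)*(-30)) = 2*(-22*(-30)) = 2*660 = 1320)
m(d) = -4 + d
S(H) = -137/H
sqrt(S(-122) + (5557/T + (-8291 - 1*7597)/m(-49))) = sqrt(-137/(-122) + (5557/1320 + (-8291 - 1*7597)/(-4 - 49))) = sqrt(-137*(-1/122) + (5557*(1/1320) + (-8291 - 7597)/(-53))) = sqrt(137/122 + (5557/1320 - 15888*(-1/53))) = sqrt(137/122 + (5557/1320 + 15888/53)) = sqrt(137/122 + 21266681/69960) = sqrt(1302059801/4267560) = 7*sqrt(28350093491610)/2133780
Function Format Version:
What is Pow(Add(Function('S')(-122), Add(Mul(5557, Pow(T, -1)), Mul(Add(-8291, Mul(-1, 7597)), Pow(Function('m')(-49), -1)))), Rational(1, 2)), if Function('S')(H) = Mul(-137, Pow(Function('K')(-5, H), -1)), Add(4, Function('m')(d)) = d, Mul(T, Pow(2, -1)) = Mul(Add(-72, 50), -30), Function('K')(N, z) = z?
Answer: Mul(Rational(7, 2133780), Pow(28350093491610, Rational(1, 2))) ≈ 17.467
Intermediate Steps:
T = 1320 (T = Mul(2, Mul(Add(-72, 50), -30)) = Mul(2, Mul(-22, -30)) = Mul(2, 660) = 1320)
Function('m')(d) = Add(-4, d)
Function('S')(H) = Mul(-137, Pow(H, -1))
Pow(Add(Function('S')(-122), Add(Mul(5557, Pow(T, -1)), Mul(Add(-8291, Mul(-1, 7597)), Pow(Function('m')(-49), -1)))), Rational(1, 2)) = Pow(Add(Mul(-137, Pow(-122, -1)), Add(Mul(5557, Pow(1320, -1)), Mul(Add(-8291, Mul(-1, 7597)), Pow(Add(-4, -49), -1)))), Rational(1, 2)) = Pow(Add(Mul(-137, Rational(-1, 122)), Add(Mul(5557, Rational(1, 1320)), Mul(Add(-8291, -7597), Pow(-53, -1)))), Rational(1, 2)) = Pow(Add(Rational(137, 122), Add(Rational(5557, 1320), Mul(-15888, Rational(-1, 53)))), Rational(1, 2)) = Pow(Add(Rational(137, 122), Add(Rational(5557, 1320), Rational(15888, 53))), Rational(1, 2)) = Pow(Add(Rational(137, 122), Rational(21266681, 69960)), Rational(1, 2)) = Pow(Rational(1302059801, 4267560), Rational(1, 2)) = Mul(Rational(7, 2133780), Pow(28350093491610, Rational(1, 2)))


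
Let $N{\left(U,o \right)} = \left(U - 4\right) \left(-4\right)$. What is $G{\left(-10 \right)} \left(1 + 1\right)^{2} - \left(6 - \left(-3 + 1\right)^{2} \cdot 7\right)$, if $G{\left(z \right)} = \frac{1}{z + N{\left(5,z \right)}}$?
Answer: $\frac{152}{7} \approx 21.714$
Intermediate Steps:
$N{\left(U,o \right)} = 16 - 4 U$ ($N{\left(U,o \right)} = \left(-4 + U\right) \left(-4\right) = 16 - 4 U$)
$G{\left(z \right)} = \frac{1}{-4 + z}$ ($G{\left(z \right)} = \frac{1}{z + \left(16 - 20\right)} = \frac{1}{z - 4} = \frac{1}{-4 + z}$)
$G{\left(-10 \right)} \left(1 + 1\right)^{2} - \left(6 - \left(-3 + 1\right)^{2} \cdot 7\right) = \frac{\left(1 + 1\right)^{2}}{-4 - 10} - \left(6 - \left(-3 + 1\right)^{2} \cdot 7\right) = \frac{2^{2}}{-14} - \left(6 - \left(-2\right)^{2} \cdot 7\right) = \left(- \frac{1}{14}\right) 4 + \left(4 \cdot 7 - 6\right) = - \frac{2}{7} + \left(28 - 6\right) = - \frac{2}{7} + 22 = \frac{152}{7}$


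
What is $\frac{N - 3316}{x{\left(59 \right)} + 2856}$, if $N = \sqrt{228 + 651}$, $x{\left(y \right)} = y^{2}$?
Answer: $- \frac{3316}{6337} + \frac{\sqrt{879}}{6337} \approx -0.5186$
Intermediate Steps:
$N = \sqrt{879} \approx 29.648$
$\frac{N - 3316}{x{\left(59 \right)} + 2856} = \frac{\sqrt{879} - 3316}{59^{2} + 2856} = \frac{-3316 + \sqrt{879}}{3481 + 2856} = \frac{-3316 + \sqrt{879}}{6337} = \left(-3316 + \sqrt{879}\right) \frac{1}{6337} = - \frac{3316}{6337} + \frac{\sqrt{879}}{6337}$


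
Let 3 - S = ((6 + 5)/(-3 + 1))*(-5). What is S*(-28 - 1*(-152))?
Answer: -3038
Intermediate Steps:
S = -49/2 (S = 3 - (6 + 5)/(-3 + 1)*(-5) = 3 - 11/(-2)*(-5) = 3 - 11*(-½)*(-5) = 3 - (-11)*(-5)/2 = 3 - 1*55/2 = 3 - 55/2 = -49/2 ≈ -24.500)
S*(-28 - 1*(-152)) = -49*(-28 - 1*(-152))/2 = -49*(-28 + 152)/2 = -49/2*124 = -3038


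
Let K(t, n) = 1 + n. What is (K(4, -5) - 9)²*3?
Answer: 507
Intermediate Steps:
(K(4, -5) - 9)²*3 = ((1 - 5) - 9)²*3 = (-4 - 9)²*3 = (-13)²*3 = 169*3 = 507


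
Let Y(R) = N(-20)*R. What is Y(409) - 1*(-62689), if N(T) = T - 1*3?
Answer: 53282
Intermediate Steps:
N(T) = -3 + T (N(T) = T - 3 = -3 + T)
Y(R) = -23*R (Y(R) = (-3 - 20)*R = -23*R)
Y(409) - 1*(-62689) = -23*409 - 1*(-62689) = -9407 + 62689 = 53282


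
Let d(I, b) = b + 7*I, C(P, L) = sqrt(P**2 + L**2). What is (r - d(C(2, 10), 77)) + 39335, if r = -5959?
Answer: 33299 - 14*sqrt(26) ≈ 33228.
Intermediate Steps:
C(P, L) = sqrt(L**2 + P**2)
(r - d(C(2, 10), 77)) + 39335 = (-5959 - (77 + 7*sqrt(10**2 + 2**2))) + 39335 = (-5959 - (77 + 7*sqrt(100 + 4))) + 39335 = (-5959 - (77 + 7*sqrt(104))) + 39335 = (-5959 - (77 + 7*(2*sqrt(26)))) + 39335 = (-5959 - (77 + 14*sqrt(26))) + 39335 = (-5959 + (-77 - 14*sqrt(26))) + 39335 = (-6036 - 14*sqrt(26)) + 39335 = 33299 - 14*sqrt(26)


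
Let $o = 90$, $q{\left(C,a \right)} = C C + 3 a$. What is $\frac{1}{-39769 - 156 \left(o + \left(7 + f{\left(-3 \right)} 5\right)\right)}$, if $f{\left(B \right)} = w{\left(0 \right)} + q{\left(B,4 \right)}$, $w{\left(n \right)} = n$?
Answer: $- \frac{1}{71281} \approx -1.4029 \cdot 10^{-5}$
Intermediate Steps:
$q{\left(C,a \right)} = C^{2} + 3 a$
$f{\left(B \right)} = 12 + B^{2}$ ($f{\left(B \right)} = 0 + \left(B^{2} + 3 \cdot 4\right) = 0 + \left(B^{2} + 12\right) = 0 + \left(12 + B^{2}\right) = 12 + B^{2}$)
$\frac{1}{-39769 - 156 \left(o + \left(7 + f{\left(-3 \right)} 5\right)\right)} = \frac{1}{-39769 - 156 \left(90 + \left(7 + \left(12 + \left(-3\right)^{2}\right) 5\right)\right)} = \frac{1}{-39769 - 156 \left(90 + \left(7 + \left(12 + 9\right) 5\right)\right)} = \frac{1}{-39769 - 156 \left(90 + \left(7 + 21 \cdot 5\right)\right)} = \frac{1}{-39769 - 156 \left(90 + \left(7 + 105\right)\right)} = \frac{1}{-39769 - 156 \left(90 + 112\right)} = \frac{1}{-39769 - 31512} = \frac{1}{-71281} = - \frac{1}{71281}$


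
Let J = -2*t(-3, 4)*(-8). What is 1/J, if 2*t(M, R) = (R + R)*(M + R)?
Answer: 1/64 ≈ 0.015625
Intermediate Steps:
t(M, R) = R*(M + R) (t(M, R) = ((R + R)*(M + R))/2 = ((2*R)*(M + R))/2 = (2*R*(M + R))/2 = R*(M + R))
J = 64 (J = -8*(-3 + 4)*(-8) = -8*(-8) = 64)
1/J = 1/64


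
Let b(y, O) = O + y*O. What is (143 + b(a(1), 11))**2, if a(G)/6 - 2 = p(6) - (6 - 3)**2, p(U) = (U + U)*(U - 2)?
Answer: 8179600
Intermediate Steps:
p(U) = 2*U*(-2 + U) (p(U) = (2*U)*(-2 + U) = 2*U*(-2 + U))
a(G) = 246 (a(G) = 12 + 6*(2*6*(-2 + 6) - (6 - 3)**2) = 12 + 6*(2*6*4 - 1*3**2) = 12 + 6*(48 - 1*9) = 12 + 6*(48 - 9) = 12 + 6*39 = 12 + 234 = 246)
b(y, O) = O + O*y
(143 + b(a(1), 11))**2 = (143 + 11*(1 + 246))**2 = (143 + 11*247)**2 = (143 + 2717)**2 = 2860**2 = 8179600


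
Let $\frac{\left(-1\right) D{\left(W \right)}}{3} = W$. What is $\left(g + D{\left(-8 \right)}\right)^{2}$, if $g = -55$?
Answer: $961$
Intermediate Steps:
$D{\left(W \right)} = - 3 W$
$\left(g + D{\left(-8 \right)}\right)^{2} = \left(-55 - -24\right)^{2} = \left(-55 + 24\right)^{2} = \left(-31\right)^{2} = 961$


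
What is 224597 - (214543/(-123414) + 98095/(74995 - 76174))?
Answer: 10897456511603/48501702 ≈ 2.2468e+5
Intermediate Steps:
224597 - (214543/(-123414) + 98095/(74995 - 76174)) = 224597 - (214543*(-1/123414) + 98095/(-1179)) = 224597 - (-214543/123414 + 98095*(-1/1179)) = 224597 - (-214543/123414 - 98095/1179) = 224597 - 1*(-4119747509/48501702) = 224597 + 4119747509/48501702 = 10897456511603/48501702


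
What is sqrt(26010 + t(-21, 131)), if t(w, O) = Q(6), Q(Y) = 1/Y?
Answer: sqrt(936366)/6 ≈ 161.28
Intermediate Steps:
t(w, O) = 1/6
sqrt(26010 + t(-21, 131)) = sqrt(26010 + 1/6) = sqrt(156061/6) = sqrt(936366)/6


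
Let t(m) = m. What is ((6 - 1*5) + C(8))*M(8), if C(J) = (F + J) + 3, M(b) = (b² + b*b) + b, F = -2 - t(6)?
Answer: 544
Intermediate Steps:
F = -8 (F = -2 - 1*6 = -2 - 6 = -8)
M(b) = b + 2*b² (M(b) = (b² + b²) + b = 2*b² + b = b + 2*b²)
C(J) = -5 + J (C(J) = (-8 + J) + 3 = -5 + J)
((6 - 1*5) + C(8))*M(8) = ((6 - 1*5) + (-5 + 8))*(8*(1 + 2*8)) = ((6 - 5) + 3)*(8*(1 + 16)) = (1 + 3)*(8*17) = 4*136 = 544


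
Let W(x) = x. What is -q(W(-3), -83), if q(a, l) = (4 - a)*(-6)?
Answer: 42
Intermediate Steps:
q(a, l) = -24 + 6*a
-q(W(-3), -83) = -(-24 + 6*(-3)) = -(-24 - 18) = -1*(-42) = 42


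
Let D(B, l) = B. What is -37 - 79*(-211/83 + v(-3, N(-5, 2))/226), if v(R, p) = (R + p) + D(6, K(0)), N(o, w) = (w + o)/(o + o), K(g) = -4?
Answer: 30515099/187580 ≈ 162.68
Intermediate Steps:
N(o, w) = (o + w)/(2*o) (N(o, w) = (o + w)/((2*o)) = (o + w)*(1/(2*o)) = (o + w)/(2*o))
v(R, p) = 6 + R + p (v(R, p) = (R + p) + 6 = 6 + R + p)
-37 - 79*(-211/83 + v(-3, N(-5, 2))/226) = -37 - 79*(-211/83 + (6 - 3 + (½)*(-5 + 2)/(-5))/226) = -37 - 79*(-211*1/83 + (6 - 3 + (½)*(-⅕)*(-3))*(1/226)) = -37 - 79*(-211/83 + (6 - 3 + 3/10)*(1/226)) = -37 - 79*(-211/83 + (33/10)*(1/226)) = -37 - 79*(-211/83 + 33/2260) = -37 - 79*(-474121/187580) = -37 + 37455559/187580 = 30515099/187580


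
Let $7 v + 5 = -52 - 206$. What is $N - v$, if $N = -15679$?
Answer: $- \frac{109490}{7} \approx -15641.0$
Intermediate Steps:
$v = - \frac{263}{7}$ ($v = - \frac{5}{7} + \frac{-52 - 206}{7} = - \frac{5}{7} + \frac{1}{7} \left(-258\right) = - \frac{5}{7} - \frac{258}{7} = - \frac{263}{7} \approx -37.571$)
$N - v = -15679 - - \frac{263}{7} = -15679 + \frac{263}{7} = - \frac{109490}{7}$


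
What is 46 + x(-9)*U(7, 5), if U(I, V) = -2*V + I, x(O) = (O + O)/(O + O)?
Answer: 43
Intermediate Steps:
x(O) = 1 (x(O) = (2*O)/((2*O)) = (2*O)*(1/(2*O)) = 1)
U(I, V) = I - 2*V
46 + x(-9)*U(7, 5) = 46 + 1*(7 - 2*5) = 46 + 1*(7 - 10) = 46 + 1*(-3) = 46 - 3 = 43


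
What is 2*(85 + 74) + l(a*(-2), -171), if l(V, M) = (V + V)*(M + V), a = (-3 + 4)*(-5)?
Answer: -2902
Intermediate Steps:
a = -5 (a = 1*(-5) = -5)
l(V, M) = 2*V*(M + V) (l(V, M) = (2*V)*(M + V) = 2*V*(M + V))
2*(85 + 74) + l(a*(-2), -171) = 2*(85 + 74) + 2*(-5*(-2))*(-171 - 5*(-2)) = 2*159 + 2*10*(-171 + 10) = 318 + 2*10*(-161) = 318 - 3220 = -2902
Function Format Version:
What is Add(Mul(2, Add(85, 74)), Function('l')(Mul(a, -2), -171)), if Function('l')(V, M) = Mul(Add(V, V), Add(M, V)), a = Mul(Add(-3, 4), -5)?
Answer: -2902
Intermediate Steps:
a = -5 (a = Mul(1, -5) = -5)
Function('l')(V, M) = Mul(2, V, Add(M, V)) (Function('l')(V, M) = Mul(Mul(2, V), Add(M, V)) = Mul(2, V, Add(M, V)))
Add(Mul(2, Add(85, 74)), Function('l')(Mul(a, -2), -171)) = Add(Mul(2, Add(85, 74)), Mul(2, Mul(-5, -2), Add(-171, Mul(-5, -2)))) = Add(Mul(2, 159), Mul(2, 10, Add(-171, 10))) = Add(318, Mul(2, 10, -161)) = Add(318, -3220) = -2902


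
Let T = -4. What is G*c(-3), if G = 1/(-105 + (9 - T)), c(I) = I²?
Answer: -9/92 ≈ -0.097826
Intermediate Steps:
G = -1/92 (G = 1/(-105 + (9 - 1*(-4))) = 1/(-105 + (9 + 4)) = 1/(-105 + 13) = 1/(-92) = -1/92 ≈ -0.010870)
G*c(-3) = -1/92*(-3)² = -1/92*9 = -9/92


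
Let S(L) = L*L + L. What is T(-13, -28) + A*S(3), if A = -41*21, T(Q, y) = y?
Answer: -10360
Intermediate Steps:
S(L) = L + L² (S(L) = L² + L = L + L²)
A = -861
T(-13, -28) + A*S(3) = -28 - 2583*(1 + 3) = -28 - 2583*4 = -28 - 861*12 = -28 - 10332 = -10360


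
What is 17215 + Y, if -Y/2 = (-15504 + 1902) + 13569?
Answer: 17281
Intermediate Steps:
Y = 66 (Y = -2*((-15504 + 1902) + 13569) = -2*(-13602 + 13569) = -2*(-33) = 66)
17215 + Y = 17215 + 66 = 17281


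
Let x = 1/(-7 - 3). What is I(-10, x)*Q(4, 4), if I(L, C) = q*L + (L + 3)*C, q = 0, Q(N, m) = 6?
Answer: 21/5 ≈ 4.2000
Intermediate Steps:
x = -⅒ (x = 1/(-10) = -⅒ ≈ -0.10000)
I(L, C) = C*(3 + L) (I(L, C) = 0*L + (L + 3)*C = 0 + (3 + L)*C = 0 + C*(3 + L) = C*(3 + L))
I(-10, x)*Q(4, 4) = -(3 - 10)/10*6 = -⅒*(-7)*6 = (7/10)*6 = 21/5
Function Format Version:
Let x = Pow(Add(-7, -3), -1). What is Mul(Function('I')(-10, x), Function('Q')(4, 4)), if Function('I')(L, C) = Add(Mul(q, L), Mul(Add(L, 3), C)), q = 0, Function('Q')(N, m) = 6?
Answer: Rational(21, 5) ≈ 4.2000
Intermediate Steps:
x = Rational(-1, 10) (x = Pow(-10, -1) = Rational(-1, 10) ≈ -0.10000)
Function('I')(L, C) = Mul(C, Add(3, L)) (Function('I')(L, C) = Add(Mul(0, L), Mul(Add(L, 3), C)) = Add(0, Mul(Add(3, L), C)) = Add(0, Mul(C, Add(3, L))) = Mul(C, Add(3, L)))
Mul(Function('I')(-10, x), Function('Q')(4, 4)) = Mul(Mul(Rational(-1, 10), Add(3, -10)), 6) = Mul(Mul(Rational(-1, 10), -7), 6) = Mul(Rational(7, 10), 6) = Rational(21, 5)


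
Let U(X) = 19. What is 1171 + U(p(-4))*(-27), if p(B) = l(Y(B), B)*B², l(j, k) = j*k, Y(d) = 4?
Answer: 658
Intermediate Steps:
p(B) = 4*B³ (p(B) = (4*B)*B² = 4*B³)
1171 + U(p(-4))*(-27) = 1171 + 19*(-27) = 1171 - 513 = 658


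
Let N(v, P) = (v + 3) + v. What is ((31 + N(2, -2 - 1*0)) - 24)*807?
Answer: 11298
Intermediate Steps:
N(v, P) = 3 + 2*v (N(v, P) = (3 + v) + v = 3 + 2*v)
((31 + N(2, -2 - 1*0)) - 24)*807 = ((31 + (3 + 2*2)) - 24)*807 = ((31 + (3 + 4)) - 24)*807 = ((31 + 7) - 24)*807 = (38 - 24)*807 = 14*807 = 11298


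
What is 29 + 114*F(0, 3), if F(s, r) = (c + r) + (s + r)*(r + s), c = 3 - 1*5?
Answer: 1169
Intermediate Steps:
c = -2 (c = 3 - 5 = -2)
F(s, r) = -2 + r + (r + s)**2 (F(s, r) = (-2 + r) + (s + r)*(r + s) = (-2 + r) + (r + s)*(r + s) = (-2 + r) + (r + s)**2 = -2 + r + (r + s)**2)
29 + 114*F(0, 3) = 29 + 114*(-2 + 3 + (3 + 0)**2) = 29 + 114*(-2 + 3 + 3**2) = 29 + 114*(-2 + 3 + 9) = 29 + 114*10 = 29 + 1140 = 1169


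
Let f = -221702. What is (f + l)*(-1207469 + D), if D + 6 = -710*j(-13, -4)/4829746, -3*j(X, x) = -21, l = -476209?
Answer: 2035037832164423760/2414873 ≈ 8.4271e+11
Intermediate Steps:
j(X, x) = 7 (j(X, x) = -1/3*(-21) = 7)
D = -14491723/2414873 (D = -6 - 710*7/4829746 = -6 - 4970*1/4829746 = -6 - 2485/2414873 = -14491723/2414873 ≈ -6.0010)
(f + l)*(-1207469 + D) = (-221702 - 476209)*(-1207469 - 14491723/2414873) = -697911*(-2915898778160/2414873) = 2035037832164423760/2414873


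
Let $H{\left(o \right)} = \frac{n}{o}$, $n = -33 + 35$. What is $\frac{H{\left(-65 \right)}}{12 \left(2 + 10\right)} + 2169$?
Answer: $\frac{10150919}{4680} \approx 2169.0$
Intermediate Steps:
$n = 2$
$H{\left(o \right)} = \frac{2}{o}$
$\frac{H{\left(-65 \right)}}{12 \left(2 + 10\right)} + 2169 = \frac{2 \frac{1}{-65}}{12 \left(2 + 10\right)} + 2169 = \frac{2 \left(- \frac{1}{65}\right)}{12 \cdot 12} + 2169 = - \frac{2}{65 \cdot 144} + 2169 = \left(- \frac{2}{65}\right) \frac{1}{144} + 2169 = - \frac{1}{4680} + 2169 = \frac{10150919}{4680}$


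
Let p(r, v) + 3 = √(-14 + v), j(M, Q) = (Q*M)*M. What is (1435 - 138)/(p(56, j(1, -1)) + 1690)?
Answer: 2188039/2845984 - 1297*I*√15/2845984 ≈ 0.76882 - 0.001765*I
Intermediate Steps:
j(M, Q) = Q*M² (j(M, Q) = (M*Q)*M = Q*M²)
p(r, v) = -3 + √(-14 + v)
(1435 - 138)/(p(56, j(1, -1)) + 1690) = (1435 - 138)/((-3 + √(-14 - 1*1²)) + 1690) = 1297/((-3 + √(-14 - 1*1)) + 1690) = 1297/((-3 + √(-14 - 1)) + 1690) = 1297/((-3 + √(-15)) + 1690) = 1297/((-3 + I*√15) + 1690) = 1297/(1687 + I*√15)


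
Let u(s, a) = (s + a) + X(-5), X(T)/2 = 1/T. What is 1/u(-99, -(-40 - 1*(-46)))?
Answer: -5/527 ≈ -0.0094877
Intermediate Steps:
X(T) = 2/T
u(s, a) = -2/5 + a + s (u(s, a) = (s + a) + 2/(-5) = (a + s) + 2*(-1/5) = (a + s) - 2/5 = -2/5 + a + s)
1/u(-99, -(-40 - 1*(-46))) = 1/(-2/5 - (-40 - 1*(-46)) - 99) = 1/(-2/5 - (-40 + 46) - 99) = 1/(-2/5 - 1*6 - 99) = 1/(-2/5 - 6 - 99) = 1/(-527/5) = -5/527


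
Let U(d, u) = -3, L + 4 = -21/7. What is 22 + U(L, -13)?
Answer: 19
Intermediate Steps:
L = -7 (L = -4 - 21/7 = -4 - 21*⅐ = -4 - 3 = -7)
22 + U(L, -13) = 22 - 3 = 19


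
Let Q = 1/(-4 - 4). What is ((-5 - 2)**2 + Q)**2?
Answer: 152881/64 ≈ 2388.8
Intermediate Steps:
Q = -1/8 (Q = 1/(-8) = -1/8 ≈ -0.12500)
((-5 - 2)**2 + Q)**2 = ((-5 - 2)**2 - 1/8)**2 = ((-7)**2 - 1/8)**2 = (49 - 1/8)**2 = (391/8)**2 = 152881/64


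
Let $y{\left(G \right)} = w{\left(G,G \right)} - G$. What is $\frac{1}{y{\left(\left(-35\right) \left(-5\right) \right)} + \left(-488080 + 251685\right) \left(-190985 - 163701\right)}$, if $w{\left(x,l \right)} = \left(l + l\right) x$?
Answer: $\frac{1}{83846058045} \approx 1.1927 \cdot 10^{-11}$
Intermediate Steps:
$w{\left(x,l \right)} = 2 l x$
$y{\left(G \right)} = - G + 2 G^{2}$ ($y{\left(G \right)} = 2 G G - G = 2 G^{2} - G = - G + 2 G^{2}$)
$\frac{1}{y{\left(\left(-35\right) \left(-5\right) \right)} + \left(-488080 + 251685\right) \left(-190985 - 163701\right)} = \frac{1}{\left(-35\right) \left(-5\right) \left(-1 + 2 \left(\left(-35\right) \left(-5\right)\right)\right) + \left(-488080 + 251685\right) \left(-190985 - 163701\right)} = \frac{1}{175 \left(-1 + 2 \cdot 175\right) - -83845996970} = \frac{1}{175 \left(-1 + 350\right) + 83845996970} = \frac{1}{175 \cdot 349 + 83845996970} = \frac{1}{61075 + 83845996970} = \frac{1}{83846058045}$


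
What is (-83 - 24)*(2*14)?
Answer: -2996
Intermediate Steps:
(-83 - 24)*(2*14) = -107*28 = -2996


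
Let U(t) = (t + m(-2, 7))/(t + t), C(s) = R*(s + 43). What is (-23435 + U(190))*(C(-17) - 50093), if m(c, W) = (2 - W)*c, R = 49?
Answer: 21736903845/19 ≈ 1.1440e+9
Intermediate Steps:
C(s) = 2107 + 49*s (C(s) = 49*(s + 43) = 49*(43 + s) = 2107 + 49*s)
m(c, W) = c*(2 - W)
U(t) = (10 + t)/(2*t) (U(t) = (t - 2*(2 - 1*7))/(t + t) = (t - 2*(2 - 7))/((2*t)) = (t - 2*(-5))*(1/(2*t)) = (t + 10)*(1/(2*t)) = (10 + t)*(1/(2*t)) = (10 + t)/(2*t))
(-23435 + U(190))*(C(-17) - 50093) = (-23435 + (1/2)*(10 + 190)/190)*((2107 + 49*(-17)) - 50093) = (-23435 + (1/2)*(1/190)*200)*((2107 - 833) - 50093) = (-23435 + 10/19)*(1274 - 50093) = -445255/19*(-48819) = 21736903845/19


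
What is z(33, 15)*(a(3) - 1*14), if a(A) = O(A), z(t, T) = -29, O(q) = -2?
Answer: 464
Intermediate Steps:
a(A) = -2
z(33, 15)*(a(3) - 1*14) = -29*(-2 - 1*14) = -29*(-2 - 14) = -29*(-16) = 464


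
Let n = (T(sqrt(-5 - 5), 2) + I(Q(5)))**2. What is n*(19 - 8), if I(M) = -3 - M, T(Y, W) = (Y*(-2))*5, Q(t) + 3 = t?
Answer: -10725 + 1100*I*sqrt(10) ≈ -10725.0 + 3478.5*I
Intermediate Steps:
Q(t) = -3 + t
T(Y, W) = -10*Y (T(Y, W) = -2*Y*5 = -10*Y)
n = (-5 - 10*I*sqrt(10))**2 (n = (-10*sqrt(-5 - 5) + (-3 - (-3 + 5)))**2 = (-10*I*sqrt(10) + (-3 - 1*2))**2 = (-10*I*sqrt(10) + (-3 - 2))**2 = (-10*I*sqrt(10) - 5)**2 = (-5 - 10*I*sqrt(10))**2 ≈ -975.0 + 316.23*I)
n*(19 - 8) = (-975 + 100*I*sqrt(10))*(19 - 8) = (-975 + 100*I*sqrt(10))*11 = -10725 + 1100*I*sqrt(10)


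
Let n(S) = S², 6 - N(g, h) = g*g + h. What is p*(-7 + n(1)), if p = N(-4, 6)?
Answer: 96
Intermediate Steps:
N(g, h) = 6 - h - g² (N(g, h) = 6 - (g*g + h) = 6 - (g² + h) = 6 - (h + g²) = 6 + (-h - g²) = 6 - h - g²)
p = -16 (p = 6 - 1*6 - 1*(-4)² = 6 - 6 - 1*16 = 6 - 6 - 16 = -16)
p*(-7 + n(1)) = -16*(-7 + 1²) = -16*(-7 + 1) = -16*(-6) = 96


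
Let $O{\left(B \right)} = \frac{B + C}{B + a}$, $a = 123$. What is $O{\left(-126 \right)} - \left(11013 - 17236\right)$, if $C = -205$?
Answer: $\frac{19000}{3} \approx 6333.3$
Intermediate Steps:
$O{\left(B \right)} = \frac{-205 + B}{123 + B}$ ($O{\left(B \right)} = \frac{B - 205}{B + 123} = \frac{-205 + B}{123 + B}$)
$O{\left(-126 \right)} - \left(11013 - 17236\right) = \frac{-205 - 126}{123 - 126} - \left(11013 - 17236\right) = \frac{1}{-3} \left(-331\right) - -6223 = \left(- \frac{1}{3}\right) \left(-331\right) + 6223 = \frac{331}{3} + 6223 = \frac{19000}{3}$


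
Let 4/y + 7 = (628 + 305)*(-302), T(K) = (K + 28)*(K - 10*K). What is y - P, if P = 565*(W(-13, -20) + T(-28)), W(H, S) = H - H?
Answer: -4/281773 ≈ -1.4196e-5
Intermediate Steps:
T(K) = -9*K*(28 + K) (T(K) = (28 + K)*(-9*K) = -9*K*(28 + K))
W(H, S) = 0
P = 0 (P = 565*(0 - 9*(-28)*(28 - 28)) = 565*(0 - 9*(-28)*0) = 565*(0 + 0) = 565*0 = 0)
y = -4/281773 (y = 4/(-7 + (628 + 305)*(-302)) = 4/(-7 + 933*(-302)) = 4/(-7 - 281766) = 4/(-281773) = 4*(-1/281773) = -4/281773 ≈ -1.4196e-5)
y - P = -4/281773 - 1*0 = -4/281773 + 0 = -4/281773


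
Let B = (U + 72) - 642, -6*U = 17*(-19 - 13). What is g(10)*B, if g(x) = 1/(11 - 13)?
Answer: 719/3 ≈ 239.67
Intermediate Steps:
U = 272/3 (U = -17*(-19 - 13)/6 = -17*(-32)/6 = -1/6*(-544) = 272/3 ≈ 90.667)
g(x) = -1/2 (g(x) = 1/(-2) = -1/2)
B = -1438/3 (B = (272/3 + 72) - 642 = 488/3 - 642 = -1438/3 ≈ -479.33)
g(10)*B = -1/2*(-1438/3) = 719/3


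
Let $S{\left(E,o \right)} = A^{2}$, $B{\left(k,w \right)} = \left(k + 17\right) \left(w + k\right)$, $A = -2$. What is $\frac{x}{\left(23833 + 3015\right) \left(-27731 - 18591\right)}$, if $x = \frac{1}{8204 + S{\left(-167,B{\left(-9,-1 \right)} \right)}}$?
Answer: $- \frac{1}{10207904283648} \approx -9.7963 \cdot 10^{-14}$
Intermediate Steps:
$B{\left(k,w \right)} = \left(17 + k\right) \left(k + w\right)$
$S{\left(E,o \right)} = 4$ ($S{\left(E,o \right)} = \left(-2\right)^{2} = 4$)
$x = \frac{1}{8208}$ ($x = \frac{1}{8204 + 4} = \frac{1}{8208} \approx 0.00012183$)
$\frac{x}{\left(23833 + 3015\right) \left(-27731 - 18591\right)} = \frac{1}{8208 \left(23833 + 3015\right) \left(-27731 - 18591\right)} = \frac{1}{8208 \cdot 26848 \left(-46322\right)} = \frac{1}{8208 \left(-1243653056\right)} = \frac{1}{8208} \left(- \frac{1}{1243653056}\right) = - \frac{1}{10207904283648}$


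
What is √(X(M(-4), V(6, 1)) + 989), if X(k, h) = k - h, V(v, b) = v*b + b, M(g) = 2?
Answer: 2*√246 ≈ 31.369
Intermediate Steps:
V(v, b) = b + b*v (V(v, b) = b*v + b = b + b*v)
√(X(M(-4), V(6, 1)) + 989) = √((2 - (1 + 6)) + 989) = √((2 - 7) + 989) = √(-5 + 989) = √984 = 2*√246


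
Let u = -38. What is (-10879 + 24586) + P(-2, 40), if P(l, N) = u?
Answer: 13669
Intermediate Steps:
P(l, N) = -38
(-10879 + 24586) + P(-2, 40) = (-10879 + 24586) - 38 = 13707 - 38 = 13669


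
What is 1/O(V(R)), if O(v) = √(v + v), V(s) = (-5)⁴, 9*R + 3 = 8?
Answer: √2/50 ≈ 0.028284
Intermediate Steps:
R = 5/9 (R = -⅓ + (⅑)*8 = -⅓ + 8/9 = 5/9 ≈ 0.55556)
V(s) = 625
O(v) = √2*√v (O(v) = √(2*v) = √2*√v)
1/O(V(R)) = 1/(√2*√625) = 1/(√2*25) = 1/(25*√2) = √2/50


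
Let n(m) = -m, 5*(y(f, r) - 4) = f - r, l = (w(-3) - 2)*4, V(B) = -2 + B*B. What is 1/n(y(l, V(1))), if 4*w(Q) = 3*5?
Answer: -5/28 ≈ -0.17857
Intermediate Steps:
w(Q) = 15/4 (w(Q) = (3*5)/4 = (1/4)*15 = 15/4)
V(B) = -2 + B**2
l = 7 (l = (15/4 - 2)*4 = (7/4)*4 = 7)
y(f, r) = 4 - r/5 + f/5 (y(f, r) = 4 + (f - r)/5 = 4 + (-r/5 + f/5) = 4 - r/5 + f/5)
1/n(y(l, V(1))) = 1/(-(4 - (-2 + 1**2)/5 + (1/5)*7)) = 1/(-(4 - (-2 + 1)/5 + 7/5)) = 1/(-(4 - 1/5*(-1) + 7/5)) = 1/(-(4 + 1/5 + 7/5)) = 1/(-1*28/5) = 1/(-28/5) = -5/28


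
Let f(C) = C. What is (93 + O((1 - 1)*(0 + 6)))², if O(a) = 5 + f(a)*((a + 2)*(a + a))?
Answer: 9604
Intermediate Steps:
O(a) = 5 + 2*a²*(2 + a) (O(a) = 5 + a*((a + 2)*(a + a)) = 5 + a*((2 + a)*(2*a)) = 5 + a*(2*a*(2 + a)) = 5 + 2*a²*(2 + a))
(93 + O((1 - 1)*(0 + 6)))² = (93 + (5 + 2*((1 - 1)*(0 + 6))³ + 4*((1 - 1)*(0 + 6))²))² = (93 + (5 + 2*(0*6)³ + 4*(0*6)²))² = (93 + (5 + 2*0³ + 4*0²))² = (93 + (5 + 2*0 + 4*0))² = (93 + (5 + 0 + 0))² = (93 + 5)² = 98² = 9604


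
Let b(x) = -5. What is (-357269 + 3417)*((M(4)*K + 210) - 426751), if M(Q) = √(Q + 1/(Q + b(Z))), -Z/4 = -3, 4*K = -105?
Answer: 150932385932 + 9288615*√3 ≈ 1.5095e+11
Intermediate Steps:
K = -105/4 (K = (¼)*(-105) = -105/4 ≈ -26.250)
Z = 12 (Z = -4*(-3) = 12)
M(Q) = √(Q + 1/(-5 + Q)) (M(Q) = √(Q + 1/(Q - 5)) = √(Q + 1/(-5 + Q)))
(-357269 + 3417)*((M(4)*K + 210) - 426751) = (-357269 + 3417)*((√((1 + 4*(-5 + 4))/(-5 + 4))*(-105/4) + 210) - 426751) = -353852*((√((1 + 4*(-1))/(-1))*(-105/4) + 210) - 426751) = -353852*((√(-(1 - 4))*(-105/4) + 210) - 426751) = -353852*((√(-1*(-3))*(-105/4) + 210) - 426751) = -353852*((√3*(-105/4) + 210) - 426751) = -353852*((-105*√3/4 + 210) - 426751) = -353852*((210 - 105*√3/4) - 426751) = -353852*(-426541 - 105*√3/4) = 150932385932 + 9288615*√3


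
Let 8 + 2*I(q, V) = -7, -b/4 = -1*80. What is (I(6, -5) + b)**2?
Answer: 390625/4 ≈ 97656.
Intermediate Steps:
b = 320 (b = -(-4)*80 = -4*(-80) = 320)
I(q, V) = -15/2 (I(q, V) = -4 + (1/2)*(-7) = -4 - 7/2 = -15/2)
(I(6, -5) + b)**2 = (-15/2 + 320)**2 = (625/2)**2 = 390625/4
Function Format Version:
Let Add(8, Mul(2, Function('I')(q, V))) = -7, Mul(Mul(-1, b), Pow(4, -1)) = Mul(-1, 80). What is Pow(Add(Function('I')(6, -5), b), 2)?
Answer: Rational(390625, 4) ≈ 97656.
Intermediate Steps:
b = 320 (b = Mul(-4, Mul(-1, 80)) = Mul(-4, -80) = 320)
Function('I')(q, V) = Rational(-15, 2) (Function('I')(q, V) = Add(-4, Mul(Rational(1, 2), -7)) = Add(-4, Rational(-7, 2)) = Rational(-15, 2))
Pow(Add(Function('I')(6, -5), b), 2) = Pow(Add(Rational(-15, 2), 320), 2) = Pow(Rational(625, 2), 2) = Rational(390625, 4)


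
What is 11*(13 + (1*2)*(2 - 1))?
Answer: 165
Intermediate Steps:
11*(13 + (1*2)*(2 - 1)) = 11*(13 + 2*1) = 11*(13 + 2) = 11*15 = 165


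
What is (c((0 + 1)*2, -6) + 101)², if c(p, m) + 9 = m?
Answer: 7396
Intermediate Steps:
c(p, m) = -9 + m
(c((0 + 1)*2, -6) + 101)² = ((-9 - 6) + 101)² = (-15 + 101)² = 86² = 7396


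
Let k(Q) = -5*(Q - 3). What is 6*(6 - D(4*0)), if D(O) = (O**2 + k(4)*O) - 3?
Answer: 54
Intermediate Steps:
k(Q) = 15 - 5*Q (k(Q) = -5*(-3 + Q) = 15 - 5*Q)
D(O) = -3 + O**2 - 5*O (D(O) = (O**2 + (15 - 5*4)*O) - 3 = (O**2 + (15 - 20)*O) - 3 = (O**2 - 5*O) - 3 = -3 + O**2 - 5*O)
6*(6 - D(4*0)) = 6*(6 - (-3 + (4*0)**2 - 20*0)) = 6*(6 - (-3 + 0**2 - 5*0)) = 6*(6 - (-3 + 0 + 0)) = 6*(6 - 1*(-3)) = 6*(6 + 3) = 6*9 = 54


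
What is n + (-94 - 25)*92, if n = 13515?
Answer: 2567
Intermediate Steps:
n + (-94 - 25)*92 = 13515 + (-94 - 25)*92 = 13515 - 119*92 = 13515 - 10948 = 2567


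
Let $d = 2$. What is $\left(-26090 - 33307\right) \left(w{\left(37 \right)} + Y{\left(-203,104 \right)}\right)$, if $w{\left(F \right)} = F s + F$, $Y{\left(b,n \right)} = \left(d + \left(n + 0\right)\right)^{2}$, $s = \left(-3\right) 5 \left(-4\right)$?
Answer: $-801443721$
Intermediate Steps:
$s = 60$ ($s = \left(-15\right) \left(-4\right) = 60$)
$Y{\left(b,n \right)} = \left(2 + n\right)^{2}$ ($Y{\left(b,n \right)} = \left(2 + \left(n + 0\right)\right)^{2} = \left(2 + n\right)^{2}$)
$w{\left(F \right)} = 61 F$ ($w{\left(F \right)} = F 60 + F = 60 F + F = 61 F$)
$\left(-26090 - 33307\right) \left(w{\left(37 \right)} + Y{\left(-203,104 \right)}\right) = \left(-26090 - 33307\right) \left(61 \cdot 37 + \left(2 + 104\right)^{2}\right) = - 59397 \left(2257 + 106^{2}\right) = - 59397 \left(2257 + 11236\right) = \left(-59397\right) 13493 = -801443721$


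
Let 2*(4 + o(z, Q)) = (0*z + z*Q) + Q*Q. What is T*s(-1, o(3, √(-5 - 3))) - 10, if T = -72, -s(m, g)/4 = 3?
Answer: 854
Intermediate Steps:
o(z, Q) = -4 + Q²/2 + Q*z/2 (o(z, Q) = -4 + ((0*z + z*Q) + Q*Q)/2 = -4 + ((0 + Q*z) + Q²)/2 = -4 + (Q*z + Q²)/2 = -4 + (Q² + Q*z)/2 = -4 + (Q²/2 + Q*z/2) = -4 + Q²/2 + Q*z/2)
s(m, g) = -12 (s(m, g) = -4*3 = -12)
T*s(-1, o(3, √(-5 - 3))) - 10 = -72*(-12) - 10 = 864 - 10 = 854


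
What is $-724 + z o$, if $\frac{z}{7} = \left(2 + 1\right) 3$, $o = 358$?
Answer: $21830$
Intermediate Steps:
$z = 63$ ($z = 7 \left(2 + 1\right) 3 = 7 \cdot 3 \cdot 3 = 7 \cdot 9 = 63$)
$-724 + z o = -724 + 63 \cdot 358 = -724 + 22554 = 21830$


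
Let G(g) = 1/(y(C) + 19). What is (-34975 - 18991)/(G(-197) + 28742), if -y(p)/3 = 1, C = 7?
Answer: -863456/459873 ≈ -1.8776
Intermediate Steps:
y(p) = -3 (y(p) = -3*1 = -3)
G(g) = 1/16 (G(g) = 1/(-3 + 19) = 1/16)
(-34975 - 18991)/(G(-197) + 28742) = (-34975 - 18991)/(1/16 + 28742) = -53966/459873/16 = -53966*16/459873 = -863456/459873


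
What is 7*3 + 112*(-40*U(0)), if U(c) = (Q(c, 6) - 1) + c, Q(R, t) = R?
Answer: 4501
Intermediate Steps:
U(c) = -1 + 2*c (U(c) = (c - 1) + c = (-1 + c) + c = -1 + 2*c)
7*3 + 112*(-40*U(0)) = 7*3 + 112*(-40*(-1 + 2*0)) = 21 + 112*(-40*(-1 + 0)) = 21 + 112*(-40*(-1)) = 21 + 112*40 = 21 + 4480 = 4501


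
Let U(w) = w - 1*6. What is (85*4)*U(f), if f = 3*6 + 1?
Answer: 4420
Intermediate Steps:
f = 19 (f = 18 + 1 = 19)
U(w) = -6 + w (U(w) = w - 6 = -6 + w)
(85*4)*U(f) = (85*4)*(-6 + 19) = 340*13 = 4420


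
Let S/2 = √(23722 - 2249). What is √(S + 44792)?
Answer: √(44792 + 2*√21473) ≈ 212.33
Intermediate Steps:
S = 2*√21473 (S = 2*√(23722 - 2249) = 2*√21473 ≈ 293.07)
√(S + 44792) = √(2*√21473 + 44792) = √(44792 + 2*√21473)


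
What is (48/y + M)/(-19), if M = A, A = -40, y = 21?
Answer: 264/133 ≈ 1.9850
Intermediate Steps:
M = -40
(48/y + M)/(-19) = (48/21 - 40)/(-19) = (48*(1/21) - 40)*(-1/19) = (16/7 - 40)*(-1/19) = -264/7*(-1/19) = 264/133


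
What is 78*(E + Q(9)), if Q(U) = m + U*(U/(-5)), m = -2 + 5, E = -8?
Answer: -8268/5 ≈ -1653.6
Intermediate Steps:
m = 3
Q(U) = 3 - U²/5 (Q(U) = 3 + U*(U/(-5)) = 3 + U*(U*(-⅕)) = 3 + U*(-U/5) = 3 - U²/5)
78*(E + Q(9)) = 78*(-8 + (3 - ⅕*9²)) = 78*(-8 + (3 - ⅕*81)) = 78*(-8 + (3 - 81/5)) = 78*(-8 - 66/5) = 78*(-106/5) = -8268/5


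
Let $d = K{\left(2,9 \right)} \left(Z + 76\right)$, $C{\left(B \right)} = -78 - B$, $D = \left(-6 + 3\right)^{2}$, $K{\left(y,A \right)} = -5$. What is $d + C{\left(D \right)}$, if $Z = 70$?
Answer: $-817$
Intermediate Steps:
$D = 9$ ($D = \left(-3\right)^{2} = 9$)
$d = -730$ ($d = - 5 \left(70 + 76\right) = \left(-5\right) 146 = -730$)
$d + C{\left(D \right)} = -730 - 87 = -817$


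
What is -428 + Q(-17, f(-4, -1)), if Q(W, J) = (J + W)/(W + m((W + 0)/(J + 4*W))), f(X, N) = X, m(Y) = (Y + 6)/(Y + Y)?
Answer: -18166/43 ≈ -422.46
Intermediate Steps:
m(Y) = (6 + Y)/(2*Y) (m(Y) = (6 + Y)/((2*Y)) = (6 + Y)*(1/(2*Y)) = (6 + Y)/(2*Y))
Q(W, J) = (J + W)/(W + (6 + W/(J + 4*W))*(J + 4*W)/(2*W)) (Q(W, J) = (J + W)/(W + (6 + (W + 0)/(J + 4*W))/(2*(((W + 0)/(J + 4*W))))) = (J + W)/(W + (6 + W/(J + 4*W))/(2*((W/(J + 4*W))))) = (J + W)/(W + ((J + 4*W)/W)*(6 + W/(J + 4*W))/2) = (J + W)/(W + (6 + W/(J + 4*W))*(J + 4*W)/(2*W)))
-428 + Q(-17, f(-4, -1)) = -428 + 2*(-17)*(-4 - 17)/(2*(-17)**2 + 6*(-4) + 25*(-17)) = -428 + 2*(-17)*(-21)/(2*289 - 24 - 425) = -428 + 2*(-17)*(-21)/(578 - 24 - 425) = -428 + 2*(-17)*(-21)/129 = -428 + 2*(-17)*(1/129)*(-21) = -428 + 238/43 = -18166/43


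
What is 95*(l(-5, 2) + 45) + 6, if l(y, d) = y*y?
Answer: 6656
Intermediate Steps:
l(y, d) = y²
95*(l(-5, 2) + 45) + 6 = 95*((-5)² + 45) + 6 = 95*(25 + 45) + 6 = 95*70 + 6 = 6650 + 6 = 6656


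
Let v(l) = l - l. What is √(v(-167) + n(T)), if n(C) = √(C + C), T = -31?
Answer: 62^(¼)*√I ≈ 1.9842 + 1.9842*I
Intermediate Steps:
v(l) = 0
n(C) = √2*√C (n(C) = √(2*C) = √2*√C)
√(v(-167) + n(T)) = √(0 + √2*√(-31)) = √(0 + √2*(I*√31)) = √(0 + I*√62) = √(I*√62) = 62^(¼)*√I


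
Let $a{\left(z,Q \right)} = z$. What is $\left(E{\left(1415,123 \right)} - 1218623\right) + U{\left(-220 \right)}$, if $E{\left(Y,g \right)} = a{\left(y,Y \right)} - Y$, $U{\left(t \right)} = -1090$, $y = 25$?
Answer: $-1221103$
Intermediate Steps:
$E{\left(Y,g \right)} = 25 - Y$
$\left(E{\left(1415,123 \right)} - 1218623\right) + U{\left(-220 \right)} = \left(\left(25 - 1415\right) - 1218623\right) - 1090 = \left(-1390 - 1218623\right) - 1090 = -1220013 - 1090 = -1221103$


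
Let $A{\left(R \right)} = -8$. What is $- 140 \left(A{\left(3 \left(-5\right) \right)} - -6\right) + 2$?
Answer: $282$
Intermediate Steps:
$- 140 \left(A{\left(3 \left(-5\right) \right)} - -6\right) + 2 = - 140 \left(-8 - -6\right) + 2 = - 140 \left(-8 + 6\right) + 2 = \left(-140\right) \left(-2\right) + 2 = 280 + 2 = 282$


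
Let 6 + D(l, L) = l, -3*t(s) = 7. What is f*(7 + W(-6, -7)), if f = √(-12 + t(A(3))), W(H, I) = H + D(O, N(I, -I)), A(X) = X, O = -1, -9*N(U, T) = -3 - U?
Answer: -2*I*√129 ≈ -22.716*I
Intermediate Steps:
N(U, T) = ⅓ + U/9 (N(U, T) = -(-3 - U)/9 = ⅓ + U/9)
t(s) = -7/3 (t(s) = -⅓*7 = -7/3)
D(l, L) = -6 + l
W(H, I) = -7 + H (W(H, I) = H + (-6 - 1) = H - 7 = -7 + H)
f = I*√129/3 (f = √(-12 - 7/3) = √(-43/3) = I*√129/3 ≈ 3.7859*I)
f*(7 + W(-6, -7)) = (I*√129/3)*(7 + (-7 - 6)) = (I*√129/3)*(7 - 13) = (I*√129/3)*(-6) = -2*I*√129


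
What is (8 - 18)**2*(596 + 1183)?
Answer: 177900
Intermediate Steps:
(8 - 18)**2*(596 + 1183) = (-10)**2*1779 = 100*1779 = 177900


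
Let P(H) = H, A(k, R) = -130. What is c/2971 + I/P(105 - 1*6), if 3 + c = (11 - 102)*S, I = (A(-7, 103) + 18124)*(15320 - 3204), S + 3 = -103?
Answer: 215908140947/98043 ≈ 2.2022e+6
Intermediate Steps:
S = -106 (S = -3 - 103 = -106)
I = 218015304 (I = (-130 + 18124)*(15320 - 3204) = 17994*12116 = 218015304)
c = 9643 (c = -3 + (11 - 102)*(-106) = -3 - 91*(-106) = -3 + 9646 = 9643)
c/2971 + I/P(105 - 1*6) = 9643/2971 + 218015304/(105 - 1*6) = 9643*(1/2971) + 218015304/(105 - 6) = 9643/2971 + 218015304/99 = 9643/2971 + 218015304*(1/99) = 9643/2971 + 72671768/33 = 215908140947/98043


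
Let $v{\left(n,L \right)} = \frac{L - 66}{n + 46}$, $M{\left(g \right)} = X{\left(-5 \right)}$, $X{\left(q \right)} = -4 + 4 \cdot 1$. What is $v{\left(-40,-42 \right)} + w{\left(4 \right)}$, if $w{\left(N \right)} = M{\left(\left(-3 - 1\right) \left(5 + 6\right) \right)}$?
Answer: $-18$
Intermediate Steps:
$X{\left(q \right)} = 0$ ($X{\left(q \right)} = -4 + 4 = 0$)
$M{\left(g \right)} = 0$
$w{\left(N \right)} = 0$
$v{\left(n,L \right)} = \frac{-66 + L}{46 + n}$
$v{\left(-40,-42 \right)} + w{\left(4 \right)} = \frac{-66 - 42}{46 - 40} + 0 = \frac{1}{6} \left(-108\right) + 0 = -18 + 0 = -18$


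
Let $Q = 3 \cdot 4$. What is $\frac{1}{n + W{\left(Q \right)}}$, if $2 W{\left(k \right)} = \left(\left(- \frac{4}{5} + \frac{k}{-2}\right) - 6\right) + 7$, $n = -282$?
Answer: $- \frac{10}{2849} \approx -0.00351$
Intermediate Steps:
$Q = 12$
$W{\left(k \right)} = \frac{1}{10} - \frac{k}{4}$ ($W{\left(k \right)} = \frac{\left(\left(- \frac{4}{5} + \frac{k}{-2}\right) - 6\right) + 7}{2} = \frac{\left(\left(\left(-4\right) \frac{1}{5} + k \left(- \frac{1}{2}\right)\right) - 6\right) + 7}{2} = \frac{\left(\left(- \frac{4}{5} - \frac{k}{2}\right) - 6\right) + 7}{2} = \frac{\left(- \frac{34}{5} - \frac{k}{2}\right) + 7}{2} = \frac{\frac{1}{5} - \frac{k}{2}}{2} = \frac{1}{10} - \frac{k}{4}$)
$\frac{1}{n + W{\left(Q \right)}} = \frac{1}{-282 + \left(\frac{1}{10} - 3\right)} = \frac{1}{-282 - \frac{29}{10}} = \frac{1}{- \frac{2849}{10}} = - \frac{10}{2849}$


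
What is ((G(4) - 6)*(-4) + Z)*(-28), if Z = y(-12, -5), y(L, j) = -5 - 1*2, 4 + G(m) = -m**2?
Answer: -2716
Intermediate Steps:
G(m) = -4 - m**2
y(L, j) = -7 (y(L, j) = -5 - 2 = -7)
Z = -7
((G(4) - 6)*(-4) + Z)*(-28) = (((-4 - 1*4**2) - 6)*(-4) - 7)*(-28) = (((-4 - 1*16) - 6)*(-4) - 7)*(-28) = (((-4 - 16) - 6)*(-4) - 7)*(-28) = ((-20 - 6)*(-4) - 7)*(-28) = (-26*(-4) - 7)*(-28) = (104 - 7)*(-28) = 97*(-28) = -2716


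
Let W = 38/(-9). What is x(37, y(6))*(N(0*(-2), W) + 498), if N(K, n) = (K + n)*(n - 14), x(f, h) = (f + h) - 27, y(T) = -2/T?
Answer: 1350530/243 ≈ 5557.7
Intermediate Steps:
W = -38/9 (W = 38*(-⅑) = -38/9 ≈ -4.2222)
x(f, h) = -27 + f + h
N(K, n) = (-14 + n)*(K + n) (N(K, n) = (K + n)*(-14 + n) = (-14 + n)*(K + n))
x(37, y(6))*(N(0*(-2), W) + 498) = (-27 + 37 - 2/6)*(((-38/9)² - 0*(-2) - 14*(-38/9) + (0*(-2))*(-38/9)) + 498) = (-27 + 37 - 2*⅙)*((1444/81 - 14*0 + 532/9 + 0*(-38/9)) + 498) = (-27 + 37 - ⅓)*((1444/81 + 0 + 532/9 + 0) + 498) = 29*(6232/81 + 498)/3 = (29/3)*(46570/81) = 1350530/243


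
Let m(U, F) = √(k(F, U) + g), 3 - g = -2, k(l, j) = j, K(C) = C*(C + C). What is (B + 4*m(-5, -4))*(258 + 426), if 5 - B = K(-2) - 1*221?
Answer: 149112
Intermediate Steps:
K(C) = 2*C² (K(C) = C*(2*C) = 2*C²)
g = 5 (g = 3 - 1*(-2) = 3 + 2 = 5)
m(U, F) = √(5 + U) (m(U, F) = √(U + 5) = √(5 + U))
B = 218 (B = 5 - (2*(-2)² - 1*221) = 5 - (2*4 - 221) = 5 - (8 - 221) = 5 - 1*(-213) = 5 + 213 = 218)
(B + 4*m(-5, -4))*(258 + 426) = (218 + 4*√(5 - 5))*(258 + 426) = (218 + 4*√0)*684 = (218 + 4*0)*684 = (218 + 0)*684 = 218*684 = 149112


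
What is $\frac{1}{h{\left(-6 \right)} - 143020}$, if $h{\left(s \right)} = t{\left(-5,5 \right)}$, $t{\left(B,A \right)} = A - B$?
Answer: $- \frac{1}{143010} \approx -6.9925 \cdot 10^{-6}$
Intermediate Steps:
$h{\left(s \right)} = 10$ ($h{\left(s \right)} = 5 - -5 = 5 + 5 = 10$)
$\frac{1}{h{\left(-6 \right)} - 143020} = \frac{1}{10 - 143020} = \frac{1}{-143010} = - \frac{1}{143010}$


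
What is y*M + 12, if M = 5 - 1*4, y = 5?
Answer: 17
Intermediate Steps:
M = 1 (M = 5 - 4 = 1)
y*M + 12 = 5*1 + 12 = 5 + 12 = 17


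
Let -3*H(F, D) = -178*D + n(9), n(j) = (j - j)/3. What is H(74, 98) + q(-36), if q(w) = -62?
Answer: 17258/3 ≈ 5752.7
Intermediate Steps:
n(j) = 0 (n(j) = 0*(⅓) = 0)
H(F, D) = 178*D/3 (H(F, D) = -(-178*D + 0)/3 = -(-178)*D/3 = 178*D/3)
H(74, 98) + q(-36) = (178/3)*98 - 62 = 17444/3 - 62 = 17258/3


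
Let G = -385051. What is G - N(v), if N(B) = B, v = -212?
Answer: -384839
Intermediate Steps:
G - N(v) = -385051 - 1*(-212) = -385051 + 212 = -384839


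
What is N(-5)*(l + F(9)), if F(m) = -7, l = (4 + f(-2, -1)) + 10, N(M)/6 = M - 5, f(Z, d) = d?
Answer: -360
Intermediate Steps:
N(M) = -30 + 6*M (N(M) = 6*(M - 5) = 6*(-5 + M) = -30 + 6*M)
l = 13 (l = (4 - 1) + 10 = 3 + 10 = 13)
N(-5)*(l + F(9)) = (-30 + 6*(-5))*(13 - 7) = (-30 - 30)*6 = -60*6 = -360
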